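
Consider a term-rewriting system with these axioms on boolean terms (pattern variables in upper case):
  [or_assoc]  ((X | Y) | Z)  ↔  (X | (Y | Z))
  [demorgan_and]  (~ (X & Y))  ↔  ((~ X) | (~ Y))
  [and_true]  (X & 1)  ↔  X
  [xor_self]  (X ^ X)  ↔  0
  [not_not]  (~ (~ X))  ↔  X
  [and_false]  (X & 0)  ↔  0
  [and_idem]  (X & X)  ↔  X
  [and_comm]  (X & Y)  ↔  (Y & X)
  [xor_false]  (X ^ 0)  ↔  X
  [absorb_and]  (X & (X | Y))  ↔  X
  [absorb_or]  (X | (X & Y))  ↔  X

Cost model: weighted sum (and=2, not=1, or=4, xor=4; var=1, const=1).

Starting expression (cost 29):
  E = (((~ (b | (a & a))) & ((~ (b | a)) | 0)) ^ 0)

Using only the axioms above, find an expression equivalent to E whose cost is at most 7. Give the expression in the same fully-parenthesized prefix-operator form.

step 1: and_idem (→) rewrites (a & a) into a, now (((~ (b | a)) & ((~ (b | a)) | 0)) ^ 0)
step 2: absorb_and (→) rewrites ((~ (b | a)) & ((~ (b | a)) | 0)) into (~ (b | a)), now ((~ (b | a)) ^ 0)
step 3: xor_false (→) rewrites ((~ (b | a)) ^ 0) into (~ (b | a)), reaching cost 7 (bound 7)

(~ (b | a))   [cost 7]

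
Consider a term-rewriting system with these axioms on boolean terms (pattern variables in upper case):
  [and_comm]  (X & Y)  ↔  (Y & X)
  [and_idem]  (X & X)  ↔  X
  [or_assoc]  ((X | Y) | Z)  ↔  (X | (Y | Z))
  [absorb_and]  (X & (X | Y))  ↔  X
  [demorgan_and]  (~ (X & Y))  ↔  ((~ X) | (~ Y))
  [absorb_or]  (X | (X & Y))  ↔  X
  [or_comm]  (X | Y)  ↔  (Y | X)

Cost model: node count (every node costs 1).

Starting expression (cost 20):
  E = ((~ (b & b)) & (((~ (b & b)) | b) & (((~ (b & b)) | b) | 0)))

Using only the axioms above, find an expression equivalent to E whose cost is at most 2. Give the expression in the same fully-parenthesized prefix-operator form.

1. [absorb_and →] (((~ (b & b)) | b) & (((~ (b & b)) | b) | 0))  →  ((~ (b & b)) | b);  E = ((~ (b & b)) & ((~ (b & b)) | b))
2. [absorb_and →] ((~ (b & b)) & ((~ (b & b)) | b))  →  (~ (b & b))
3. [and_idem →] (b & b)  →  b;  cost 2 ≤ 2, done

(~ b)   [cost 2]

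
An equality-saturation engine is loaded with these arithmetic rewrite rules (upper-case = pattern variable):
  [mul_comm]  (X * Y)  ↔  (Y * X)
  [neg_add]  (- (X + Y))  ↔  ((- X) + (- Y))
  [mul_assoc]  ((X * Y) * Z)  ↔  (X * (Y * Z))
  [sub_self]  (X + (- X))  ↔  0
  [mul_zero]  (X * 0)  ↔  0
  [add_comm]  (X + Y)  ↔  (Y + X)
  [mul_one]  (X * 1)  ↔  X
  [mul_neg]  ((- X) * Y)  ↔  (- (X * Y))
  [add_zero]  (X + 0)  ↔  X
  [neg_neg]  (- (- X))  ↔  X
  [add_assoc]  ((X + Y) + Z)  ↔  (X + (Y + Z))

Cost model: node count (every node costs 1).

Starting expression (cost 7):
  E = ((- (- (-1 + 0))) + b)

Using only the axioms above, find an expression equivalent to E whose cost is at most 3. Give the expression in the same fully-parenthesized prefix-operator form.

(b + -1)   [cost 3]

step 1: add_zero (→) rewrites (-1 + 0) into -1, now ((- (- -1)) + b)
step 2: add_comm (→) rewrites ((- (- -1)) + b) into (b + (- (- -1)))
step 3: neg_neg (→) rewrites (- (- -1)) into -1, reaching cost 3 (bound 3)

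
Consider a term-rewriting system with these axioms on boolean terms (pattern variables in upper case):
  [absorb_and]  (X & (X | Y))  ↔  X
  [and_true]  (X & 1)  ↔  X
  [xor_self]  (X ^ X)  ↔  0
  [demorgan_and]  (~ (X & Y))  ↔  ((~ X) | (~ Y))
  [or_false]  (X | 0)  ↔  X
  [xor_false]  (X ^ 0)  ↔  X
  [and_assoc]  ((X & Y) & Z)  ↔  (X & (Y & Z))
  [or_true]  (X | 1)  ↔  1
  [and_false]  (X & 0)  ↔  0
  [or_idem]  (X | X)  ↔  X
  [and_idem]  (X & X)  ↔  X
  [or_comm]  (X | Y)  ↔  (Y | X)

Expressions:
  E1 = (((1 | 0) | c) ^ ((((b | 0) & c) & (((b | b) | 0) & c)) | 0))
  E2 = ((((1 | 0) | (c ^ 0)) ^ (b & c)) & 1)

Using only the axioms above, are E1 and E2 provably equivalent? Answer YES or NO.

YES

(1) (b | b)  =[or_idem →]=  b    ⊢ (((1 | 0) | c) ^ ((((b | 0) & c) & ((b | 0) & c)) | 0))
(2) ((((b | 0) & c) & ((b | 0) & c)) | 0)  =[or_false →]=  (((b | 0) & c) & ((b | 0) & c))    ⊢ (((1 | 0) | c) ^ (((b | 0) & c) & ((b | 0) & c)))
(3) (((b | 0) & c) & ((b | 0) & c))  =[and_idem →]=  ((b | 0) & c)    ⊢ (((1 | 0) | c) ^ ((b | 0) & c))
(4) (1 | 0)  =[or_false →]=  1    ⊢ ((1 | c) ^ ((b | 0) & c))
(5) (b | 0)  =[or_false →]=  b    ⊢ ((1 | c) ^ (b & c))
(6) 1  =[or_false ←]=  (1 | 0)    ⊢ (((1 | 0) | c) ^ (b & c))
(7) (((1 | 0) | c) ^ (b & c))  =[and_true ←]=  ((((1 | 0) | c) ^ (b & c)) & 1)
(8) c  =[xor_false ←]=  (c ^ 0)    ⊢ E2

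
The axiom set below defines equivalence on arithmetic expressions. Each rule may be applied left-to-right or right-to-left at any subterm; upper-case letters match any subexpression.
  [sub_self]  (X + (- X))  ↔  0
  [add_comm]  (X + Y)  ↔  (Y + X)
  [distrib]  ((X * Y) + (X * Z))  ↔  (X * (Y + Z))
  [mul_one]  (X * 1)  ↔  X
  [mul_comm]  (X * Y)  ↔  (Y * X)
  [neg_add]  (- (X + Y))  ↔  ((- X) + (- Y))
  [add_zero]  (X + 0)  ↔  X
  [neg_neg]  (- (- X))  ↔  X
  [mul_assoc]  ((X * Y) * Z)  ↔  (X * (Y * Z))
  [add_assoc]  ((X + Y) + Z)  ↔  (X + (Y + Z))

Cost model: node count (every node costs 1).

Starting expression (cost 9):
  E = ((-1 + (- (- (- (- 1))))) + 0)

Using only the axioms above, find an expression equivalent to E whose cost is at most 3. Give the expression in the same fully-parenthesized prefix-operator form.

(-1 + 1)   [cost 3]

1. [add_zero →] ((-1 + (- (- (- (- 1))))) + 0)  →  (-1 + (- (- (- (- 1)))))
2. [neg_neg →] (- (- 1))  →  1;  E = (-1 + (- (- 1)))
3. [neg_neg →] (- (- 1))  →  1;  cost 3 ≤ 3, done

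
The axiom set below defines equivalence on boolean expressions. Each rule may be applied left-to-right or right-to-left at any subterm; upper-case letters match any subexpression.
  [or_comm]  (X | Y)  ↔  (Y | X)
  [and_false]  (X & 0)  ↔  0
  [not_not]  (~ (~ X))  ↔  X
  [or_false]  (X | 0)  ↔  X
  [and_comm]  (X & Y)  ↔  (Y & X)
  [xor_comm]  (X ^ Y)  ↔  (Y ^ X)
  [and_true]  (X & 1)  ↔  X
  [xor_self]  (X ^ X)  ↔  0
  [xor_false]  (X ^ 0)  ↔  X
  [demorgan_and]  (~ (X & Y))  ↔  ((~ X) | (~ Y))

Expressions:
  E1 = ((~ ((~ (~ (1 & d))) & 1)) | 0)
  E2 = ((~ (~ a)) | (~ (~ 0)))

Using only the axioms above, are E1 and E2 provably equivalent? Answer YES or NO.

NO

All listed rules preserve value, hence provable equivalence implies equal values everywhere; look for a separating assignment.
a=0, d=0 gives E1 ↦ 1, E2 ↦ 0; values differ ⇒ not provably equivalent.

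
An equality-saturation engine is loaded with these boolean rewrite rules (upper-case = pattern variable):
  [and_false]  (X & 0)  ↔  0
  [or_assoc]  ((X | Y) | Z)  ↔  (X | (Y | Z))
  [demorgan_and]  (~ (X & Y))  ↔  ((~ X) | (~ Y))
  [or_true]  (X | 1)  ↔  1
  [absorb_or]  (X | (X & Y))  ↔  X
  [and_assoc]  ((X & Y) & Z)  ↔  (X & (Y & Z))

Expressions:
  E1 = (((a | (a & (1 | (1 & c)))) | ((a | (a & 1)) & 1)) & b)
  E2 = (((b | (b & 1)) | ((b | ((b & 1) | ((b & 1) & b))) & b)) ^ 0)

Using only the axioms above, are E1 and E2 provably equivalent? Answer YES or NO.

NO

Every axiom is a valid identity, so a rewrite proof would force E1 and E2 to agree under every assignment.
At a=0, b=1, c=0: E1 = 0 but E2 = 1; they differ, so no derivation exists.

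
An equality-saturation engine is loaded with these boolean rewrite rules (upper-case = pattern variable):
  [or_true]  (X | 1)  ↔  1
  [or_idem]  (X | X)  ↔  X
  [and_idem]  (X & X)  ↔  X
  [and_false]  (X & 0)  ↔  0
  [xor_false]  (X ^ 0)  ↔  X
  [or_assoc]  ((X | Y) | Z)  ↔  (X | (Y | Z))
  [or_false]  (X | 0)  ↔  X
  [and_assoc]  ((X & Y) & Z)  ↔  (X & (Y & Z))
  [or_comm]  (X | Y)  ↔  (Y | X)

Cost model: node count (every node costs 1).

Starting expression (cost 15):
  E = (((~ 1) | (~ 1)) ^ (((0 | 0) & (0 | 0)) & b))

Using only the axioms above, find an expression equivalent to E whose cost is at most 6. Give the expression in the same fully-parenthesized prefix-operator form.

((~ 1) ^ (0 & b))   [cost 6]

step 1: and_idem (→) rewrites ((0 | 0) & (0 | 0)) into (0 | 0), now (((~ 1) | (~ 1)) ^ ((0 | 0) & b))
step 2: or_idem (→) rewrites (0 | 0) into 0, now (((~ 1) | (~ 1)) ^ (0 & b))
step 3: or_idem (→) rewrites ((~ 1) | (~ 1)) into (~ 1), reaching cost 6 (bound 6)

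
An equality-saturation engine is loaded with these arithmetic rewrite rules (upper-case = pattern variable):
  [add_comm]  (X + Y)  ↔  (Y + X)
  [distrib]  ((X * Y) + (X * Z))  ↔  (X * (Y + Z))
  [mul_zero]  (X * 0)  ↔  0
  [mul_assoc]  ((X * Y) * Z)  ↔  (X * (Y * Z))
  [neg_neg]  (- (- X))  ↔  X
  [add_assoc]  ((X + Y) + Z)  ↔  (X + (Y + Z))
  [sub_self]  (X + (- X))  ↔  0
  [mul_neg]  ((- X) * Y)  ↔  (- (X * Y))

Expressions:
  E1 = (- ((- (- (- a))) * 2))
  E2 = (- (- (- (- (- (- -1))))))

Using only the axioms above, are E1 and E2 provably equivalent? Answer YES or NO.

All listed rules preserve value, hence provable equivalence implies equal values everywhere; look for a separating assignment.
a=0 gives E1 ↦ 0, E2 ↦ -1; values differ ⇒ not provably equivalent.

NO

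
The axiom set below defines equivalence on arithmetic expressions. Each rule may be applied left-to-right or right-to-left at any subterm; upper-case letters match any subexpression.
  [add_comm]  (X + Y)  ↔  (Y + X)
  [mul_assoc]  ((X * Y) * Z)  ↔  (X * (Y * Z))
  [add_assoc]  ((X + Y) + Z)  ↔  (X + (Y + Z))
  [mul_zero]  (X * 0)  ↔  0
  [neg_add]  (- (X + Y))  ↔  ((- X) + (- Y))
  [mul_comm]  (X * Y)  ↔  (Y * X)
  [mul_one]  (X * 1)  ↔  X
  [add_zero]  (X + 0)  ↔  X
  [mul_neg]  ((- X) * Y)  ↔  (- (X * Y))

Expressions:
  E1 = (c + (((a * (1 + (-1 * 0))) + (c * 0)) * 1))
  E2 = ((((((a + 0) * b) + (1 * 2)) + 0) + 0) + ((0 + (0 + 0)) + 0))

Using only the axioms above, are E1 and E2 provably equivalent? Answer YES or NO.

NO

The axioms are sound identities: if E1 ↔* E2 then E1 and E2 evaluate identically under any assignment.
Under a=0, b=0, c=0: E1 evaluates to 0, E2 to 2. Distinct ⇒ no rewrite sequence connects them.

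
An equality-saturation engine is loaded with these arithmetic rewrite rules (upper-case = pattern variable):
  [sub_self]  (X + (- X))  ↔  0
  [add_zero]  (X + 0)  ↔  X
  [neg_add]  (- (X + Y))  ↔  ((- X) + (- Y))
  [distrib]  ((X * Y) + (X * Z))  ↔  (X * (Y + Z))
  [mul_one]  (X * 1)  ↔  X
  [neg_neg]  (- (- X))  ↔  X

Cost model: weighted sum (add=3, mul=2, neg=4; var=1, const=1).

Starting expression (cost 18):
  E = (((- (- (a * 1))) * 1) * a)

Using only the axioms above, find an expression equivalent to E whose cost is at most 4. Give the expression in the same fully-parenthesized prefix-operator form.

1. [mul_one →] (a * 1)  →  a;  E = (((- (- a)) * 1) * a)
2. [mul_one →] ((- (- a)) * 1)  →  (- (- a));  E = ((- (- a)) * a)
3. [neg_neg →] (- (- a))  →  a;  cost 4 ≤ 4, done

(a * a)   [cost 4]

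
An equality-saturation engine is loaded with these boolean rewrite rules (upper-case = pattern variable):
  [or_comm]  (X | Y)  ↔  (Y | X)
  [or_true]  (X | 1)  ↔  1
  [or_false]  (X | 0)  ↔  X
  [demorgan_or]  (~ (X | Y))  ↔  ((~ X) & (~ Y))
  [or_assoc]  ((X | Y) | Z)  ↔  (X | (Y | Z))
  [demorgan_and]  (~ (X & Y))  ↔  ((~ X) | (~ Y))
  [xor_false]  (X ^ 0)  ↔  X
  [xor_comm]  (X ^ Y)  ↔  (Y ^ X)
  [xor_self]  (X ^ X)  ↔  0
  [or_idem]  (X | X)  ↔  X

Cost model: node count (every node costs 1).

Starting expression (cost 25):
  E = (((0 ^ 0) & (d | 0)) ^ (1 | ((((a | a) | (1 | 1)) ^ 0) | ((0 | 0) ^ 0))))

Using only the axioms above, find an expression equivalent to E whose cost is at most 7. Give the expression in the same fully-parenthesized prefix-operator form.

((0 & d) ^ (1 | 1))   [cost 7]

1. [xor_false →] (((a | a) | (1 | 1)) ^ 0)  →  ((a | a) | (1 | 1));  E = (((0 ^ 0) & (d | 0)) ^ (1 | (((a | a) | (1 | 1)) | ((0 | 0) ^ 0))))
2. [or_idem →] (0 | 0)  →  0;  E = (((0 ^ 0) & (d | 0)) ^ (1 | (((a | a) | (1 | 1)) | (0 ^ 0))))
3. [or_idem →] (a | a)  →  a;  E = (((0 ^ 0) & (d | 0)) ^ (1 | ((a | (1 | 1)) | (0 ^ 0))))
4. [xor_false →] (0 ^ 0)  →  0;  E = ((0 & (d | 0)) ^ (1 | ((a | (1 | 1)) | (0 ^ 0))))
5. [or_idem →] (1 | 1)  →  1;  E = ((0 & (d | 0)) ^ (1 | ((a | 1) | (0 ^ 0))))
6. [xor_false →] (0 ^ 0)  →  0;  E = ((0 & (d | 0)) ^ (1 | ((a | 1) | 0)))
7. [or_true →] (a | 1)  →  1;  E = ((0 & (d | 0)) ^ (1 | (1 | 0)))
8. [or_false →] (1 | 0)  →  1;  E = ((0 & (d | 0)) ^ (1 | 1))
9. [or_false →] (d | 0)  →  d;  cost 7 ≤ 7, done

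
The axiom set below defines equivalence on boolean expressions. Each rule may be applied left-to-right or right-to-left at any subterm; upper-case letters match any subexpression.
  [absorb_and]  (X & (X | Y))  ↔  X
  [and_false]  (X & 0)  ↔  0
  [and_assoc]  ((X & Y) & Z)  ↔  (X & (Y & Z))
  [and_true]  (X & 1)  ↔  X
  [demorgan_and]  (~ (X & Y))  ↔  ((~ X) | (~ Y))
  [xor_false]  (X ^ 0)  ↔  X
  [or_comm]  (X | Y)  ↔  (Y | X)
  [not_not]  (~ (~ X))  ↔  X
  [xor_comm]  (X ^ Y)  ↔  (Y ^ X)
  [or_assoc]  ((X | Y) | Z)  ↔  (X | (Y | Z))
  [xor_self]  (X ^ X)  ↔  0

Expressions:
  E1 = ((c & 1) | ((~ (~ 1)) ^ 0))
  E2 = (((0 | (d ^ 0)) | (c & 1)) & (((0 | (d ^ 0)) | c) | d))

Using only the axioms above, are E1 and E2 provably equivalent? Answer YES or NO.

Every axiom is a valid identity, so a rewrite proof would force E1 and E2 to agree under every assignment.
At c=0, d=0: E1 = 1 but E2 = 0; they differ, so no derivation exists.

NO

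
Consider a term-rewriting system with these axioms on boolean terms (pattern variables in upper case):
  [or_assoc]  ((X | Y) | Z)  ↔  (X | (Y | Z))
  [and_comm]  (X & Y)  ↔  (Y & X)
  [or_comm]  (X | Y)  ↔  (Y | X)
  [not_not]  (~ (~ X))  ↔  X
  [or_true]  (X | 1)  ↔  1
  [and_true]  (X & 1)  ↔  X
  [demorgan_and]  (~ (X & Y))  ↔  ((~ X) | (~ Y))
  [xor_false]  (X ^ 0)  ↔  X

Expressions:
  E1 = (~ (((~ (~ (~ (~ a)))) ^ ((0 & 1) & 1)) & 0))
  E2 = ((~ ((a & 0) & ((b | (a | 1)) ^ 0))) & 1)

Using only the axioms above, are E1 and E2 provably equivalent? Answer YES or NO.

YES

step 1: not_not (→) rewrites (~ (~ (~ a))) into (~ a), now (~ (((~ (~ a)) ^ ((0 & 1) & 1)) & 0))
step 2: and_true (→) rewrites (0 & 1) into 0, now (~ (((~ (~ a)) ^ (0 & 1)) & 0))
step 3: not_not (→) rewrites (~ (~ a)) into a, now (~ ((a ^ (0 & 1)) & 0))
step 4: and_true (→) rewrites (0 & 1) into 0, now (~ ((a ^ 0) & 0))
step 5: xor_false (→) rewrites (a ^ 0) into a, now (~ (a & 0))
step 6: and_true (←) rewrites (a & 0) into ((a & 0) & 1), now (~ ((a & 0) & 1))
step 7: xor_false (←) rewrites 1 into (1 ^ 0), now (~ ((a & 0) & (1 ^ 0)))
step 8: or_true (←) rewrites 1 into (b | 1), now (~ ((a & 0) & ((b | 1) ^ 0)))
step 9: and_true (←) rewrites (~ ((a & 0) & ((b | 1) ^ 0))) into ((~ ((a & 0) & ((b | 1) ^ 0))) & 1)
step 10: or_true (←) rewrites 1 into (a | 1), which is E2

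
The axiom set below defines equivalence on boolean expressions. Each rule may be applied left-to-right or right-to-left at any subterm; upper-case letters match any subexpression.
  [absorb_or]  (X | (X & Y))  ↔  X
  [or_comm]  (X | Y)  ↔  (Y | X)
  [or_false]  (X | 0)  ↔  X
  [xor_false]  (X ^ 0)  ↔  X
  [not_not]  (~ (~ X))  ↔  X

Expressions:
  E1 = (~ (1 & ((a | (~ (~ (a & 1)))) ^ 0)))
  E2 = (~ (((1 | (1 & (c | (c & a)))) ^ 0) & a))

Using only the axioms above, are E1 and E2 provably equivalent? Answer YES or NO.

YES

(1) (~ (~ (a & 1)))  =[not_not →]=  (a & 1)    ⊢ (~ (1 & ((a | (a & 1)) ^ 0)))
(2) (a | (a & 1))  =[absorb_or →]=  a    ⊢ (~ (1 & (a ^ 0)))
(3) (a ^ 0)  =[xor_false →]=  a    ⊢ (~ (1 & a))
(4) 1  =[absorb_or ←]=  (1 | (1 & c))    ⊢ (~ ((1 | (1 & c)) & a))
(5) c  =[absorb_or ←]=  (c | (c & a))    ⊢ (~ ((1 | (1 & (c | (c & a)))) & a))
(6) (1 | (1 & (c | (c & a))))  =[xor_false ←]=  ((1 | (1 & (c | (c & a)))) ^ 0)    ⊢ E2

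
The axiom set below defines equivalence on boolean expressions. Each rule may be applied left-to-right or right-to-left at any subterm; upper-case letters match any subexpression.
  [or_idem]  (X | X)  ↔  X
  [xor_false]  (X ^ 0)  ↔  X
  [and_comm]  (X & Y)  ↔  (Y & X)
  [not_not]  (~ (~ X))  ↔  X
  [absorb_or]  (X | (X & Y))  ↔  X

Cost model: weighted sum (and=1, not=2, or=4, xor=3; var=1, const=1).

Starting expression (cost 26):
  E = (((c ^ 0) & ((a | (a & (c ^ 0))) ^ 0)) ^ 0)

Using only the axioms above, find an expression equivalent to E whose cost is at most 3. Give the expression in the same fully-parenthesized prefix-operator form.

1. [xor_false →] (c ^ 0)  →  c;  E = (((c ^ 0) & ((a | (a & c)) ^ 0)) ^ 0)
2. [xor_false →] ((a | (a & c)) ^ 0)  →  (a | (a & c));  E = (((c ^ 0) & (a | (a & c))) ^ 0)
3. [xor_false →] (((c ^ 0) & (a | (a & c))) ^ 0)  →  ((c ^ 0) & (a | (a & c)))
4. [absorb_or →] (a | (a & c))  →  a;  E = ((c ^ 0) & a)
5. [xor_false →] (c ^ 0)  →  c;  cost 3 ≤ 3, done

(c & a)   [cost 3]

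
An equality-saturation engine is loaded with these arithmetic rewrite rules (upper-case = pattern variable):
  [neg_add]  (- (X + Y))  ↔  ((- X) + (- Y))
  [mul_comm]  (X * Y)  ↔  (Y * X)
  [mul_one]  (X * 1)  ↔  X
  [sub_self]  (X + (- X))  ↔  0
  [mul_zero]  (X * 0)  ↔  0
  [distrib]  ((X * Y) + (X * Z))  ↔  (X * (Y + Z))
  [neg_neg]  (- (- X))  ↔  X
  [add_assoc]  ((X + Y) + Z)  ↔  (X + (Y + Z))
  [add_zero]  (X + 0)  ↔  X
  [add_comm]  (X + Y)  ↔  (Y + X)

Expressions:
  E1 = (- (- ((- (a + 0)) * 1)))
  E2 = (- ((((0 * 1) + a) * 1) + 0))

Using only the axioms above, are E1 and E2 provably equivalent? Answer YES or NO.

(1) ((- (a + 0)) * 1)  =[mul_one →]=  (- (a + 0))    ⊢ (- (- (- (a + 0))))
(2) (a + 0)  =[add_zero →]=  a    ⊢ (- (- (- a)))
(3) (- (- a))  =[neg_neg →]=  a    ⊢ (- a)
(4) a  =[add_zero ←]=  (a + 0)    ⊢ (- (a + 0))
(5) (a + 0)  =[add_zero ←]=  ((a + 0) + 0)    ⊢ (- ((a + 0) + 0))
(6) 0  =[mul_one ←]=  (0 * 1)    ⊢ (- ((a + (0 * 1)) + 0))
(7) (a + (0 * 1))  =[add_comm →]=  ((0 * 1) + a)    ⊢ (- (((0 * 1) + a) + 0))
(8) ((0 * 1) + a)  =[mul_one ←]=  (((0 * 1) + a) * 1)    ⊢ E2

YES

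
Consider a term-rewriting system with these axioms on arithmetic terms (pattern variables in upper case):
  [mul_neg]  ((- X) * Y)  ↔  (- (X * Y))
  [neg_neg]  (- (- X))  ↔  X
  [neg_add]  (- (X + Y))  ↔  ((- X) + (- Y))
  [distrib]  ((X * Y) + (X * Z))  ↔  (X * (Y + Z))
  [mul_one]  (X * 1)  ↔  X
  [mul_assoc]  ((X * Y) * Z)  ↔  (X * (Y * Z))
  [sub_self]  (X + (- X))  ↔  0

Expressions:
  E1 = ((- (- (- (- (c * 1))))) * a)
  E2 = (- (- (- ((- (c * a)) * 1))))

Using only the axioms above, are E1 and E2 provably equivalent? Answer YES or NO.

YES

step 1: neg_neg (→) rewrites (- (- (- (- (c * 1))))) into (- (- (c * 1))), now ((- (- (c * 1))) * a)
step 2: mul_one (→) rewrites (c * 1) into c, now ((- (- c)) * a)
step 3: neg_neg (→) rewrites (- (- c)) into c, now (c * a)
step 4: neg_neg (←) rewrites (c * a) into (- (- (c * a)))
step 5: neg_neg (←) rewrites (c * a) into (- (- (c * a))), now (- (- (- (- (c * a)))))
step 6: mul_one (←) rewrites (- (c * a)) into ((- (c * a)) * 1), which is E2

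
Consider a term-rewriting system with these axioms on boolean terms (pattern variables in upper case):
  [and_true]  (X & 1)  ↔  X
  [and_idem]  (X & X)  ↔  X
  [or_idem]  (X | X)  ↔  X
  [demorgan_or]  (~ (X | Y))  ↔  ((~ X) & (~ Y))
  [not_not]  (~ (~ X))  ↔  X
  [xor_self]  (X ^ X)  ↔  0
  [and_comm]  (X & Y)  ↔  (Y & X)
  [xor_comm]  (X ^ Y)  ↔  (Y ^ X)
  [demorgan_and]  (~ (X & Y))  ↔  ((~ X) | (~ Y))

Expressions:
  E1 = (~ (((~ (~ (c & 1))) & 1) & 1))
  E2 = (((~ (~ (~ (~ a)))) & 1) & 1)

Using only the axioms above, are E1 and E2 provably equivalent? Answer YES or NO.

NO

All listed rules preserve value, hence provable equivalence implies equal values everywhere; look for a separating assignment.
a=0, c=0 gives E1 ↦ 1, E2 ↦ 0; values differ ⇒ not provably equivalent.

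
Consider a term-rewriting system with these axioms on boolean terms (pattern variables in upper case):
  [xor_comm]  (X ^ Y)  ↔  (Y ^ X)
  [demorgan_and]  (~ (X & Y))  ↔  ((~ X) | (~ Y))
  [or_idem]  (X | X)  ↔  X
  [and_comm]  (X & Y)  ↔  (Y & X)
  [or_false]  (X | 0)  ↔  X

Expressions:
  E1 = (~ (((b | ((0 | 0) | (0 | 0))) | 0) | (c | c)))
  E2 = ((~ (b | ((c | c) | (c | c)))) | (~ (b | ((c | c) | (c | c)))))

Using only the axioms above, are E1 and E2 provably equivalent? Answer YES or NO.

step 1: or_false (→) rewrites ((b | ((0 | 0) | (0 | 0))) | 0) into (b | ((0 | 0) | (0 | 0))), now (~ ((b | ((0 | 0) | (0 | 0))) | (c | c)))
step 2: or_idem (→) rewrites (0 | 0) into 0, now (~ ((b | (0 | (0 | 0))) | (c | c)))
step 3: or_false (→) rewrites (0 | 0) into 0, now (~ ((b | (0 | 0)) | (c | c)))
step 4: or_idem (→) rewrites (c | c) into c, now (~ ((b | (0 | 0)) | c))
step 5: or_idem (→) rewrites (0 | 0) into 0, now (~ ((b | 0) | c))
step 6: or_false (→) rewrites (b | 0) into b, now (~ (b | c))
step 7: or_idem (←) rewrites c into (c | c), now (~ (b | (c | c)))
step 8: or_idem (←) rewrites (c | c) into ((c | c) | (c | c)), now (~ (b | ((c | c) | (c | c))))
step 9: or_idem (←) rewrites (~ (b | ((c | c) | (c | c)))) into ((~ (b | ((c | c) | (c | c)))) | (~ (b | ((c | c) | (c | c))))), which is E2

YES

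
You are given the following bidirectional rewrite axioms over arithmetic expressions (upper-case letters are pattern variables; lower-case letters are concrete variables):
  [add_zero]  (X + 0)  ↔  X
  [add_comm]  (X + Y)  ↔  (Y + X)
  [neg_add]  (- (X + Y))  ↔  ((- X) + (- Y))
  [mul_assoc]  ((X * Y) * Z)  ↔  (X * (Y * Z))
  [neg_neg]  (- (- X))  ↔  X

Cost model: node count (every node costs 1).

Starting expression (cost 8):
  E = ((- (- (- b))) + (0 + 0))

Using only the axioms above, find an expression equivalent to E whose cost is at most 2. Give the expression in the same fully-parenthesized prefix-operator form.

(1) (- (- b))  =[neg_neg →]=  b    ⊢ ((- b) + (0 + 0))
(2) (0 + 0)  =[add_zero →]=  0    ⊢ ((- b) + 0)
(3) ((- b) + 0)  =[add_zero →]=  (- b)    ⊢ cost 2, within 2

(- b)   [cost 2]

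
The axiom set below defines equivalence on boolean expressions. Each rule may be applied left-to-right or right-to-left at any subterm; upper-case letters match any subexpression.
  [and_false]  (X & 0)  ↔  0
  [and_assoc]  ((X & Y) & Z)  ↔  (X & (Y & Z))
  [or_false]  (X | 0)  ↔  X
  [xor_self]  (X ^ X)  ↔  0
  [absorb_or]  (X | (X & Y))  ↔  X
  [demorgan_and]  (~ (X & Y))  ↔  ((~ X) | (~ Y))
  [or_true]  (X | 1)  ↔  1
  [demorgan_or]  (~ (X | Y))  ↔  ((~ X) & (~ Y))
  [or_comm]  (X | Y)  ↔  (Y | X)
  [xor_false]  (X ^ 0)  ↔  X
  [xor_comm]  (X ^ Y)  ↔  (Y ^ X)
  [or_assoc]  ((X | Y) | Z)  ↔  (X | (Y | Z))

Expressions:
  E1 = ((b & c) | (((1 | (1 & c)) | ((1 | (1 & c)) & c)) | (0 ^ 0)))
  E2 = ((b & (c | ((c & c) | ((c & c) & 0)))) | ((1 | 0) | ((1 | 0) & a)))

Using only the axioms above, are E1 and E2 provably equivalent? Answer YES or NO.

YES

1. [absorb_or →] ((1 | (1 & c)) | ((1 | (1 & c)) & c))  →  (1 | (1 & c));  E1 = ((b & c) | ((1 | (1 & c)) | (0 ^ 0)))
2. [absorb_or →] (1 | (1 & c))  →  1;  E1 = ((b & c) | (1 | (0 ^ 0)))
3. [xor_false →] (0 ^ 0)  →  0;  E1 = ((b & c) | (1 | 0))
4. [absorb_or ←] (1 | 0)  →  ((1 | 0) | ((1 | 0) & a));  E1 = ((b & c) | ((1 | 0) | ((1 | 0) & a)))
5. [absorb_or ←] c  →  (c | (c & c));  E1 = ((b & (c | (c & c))) | ((1 | 0) | ((1 | 0) & a)))
6. [absorb_or ←] (c & c)  →  ((c & c) | ((c & c) & 0));  this is E2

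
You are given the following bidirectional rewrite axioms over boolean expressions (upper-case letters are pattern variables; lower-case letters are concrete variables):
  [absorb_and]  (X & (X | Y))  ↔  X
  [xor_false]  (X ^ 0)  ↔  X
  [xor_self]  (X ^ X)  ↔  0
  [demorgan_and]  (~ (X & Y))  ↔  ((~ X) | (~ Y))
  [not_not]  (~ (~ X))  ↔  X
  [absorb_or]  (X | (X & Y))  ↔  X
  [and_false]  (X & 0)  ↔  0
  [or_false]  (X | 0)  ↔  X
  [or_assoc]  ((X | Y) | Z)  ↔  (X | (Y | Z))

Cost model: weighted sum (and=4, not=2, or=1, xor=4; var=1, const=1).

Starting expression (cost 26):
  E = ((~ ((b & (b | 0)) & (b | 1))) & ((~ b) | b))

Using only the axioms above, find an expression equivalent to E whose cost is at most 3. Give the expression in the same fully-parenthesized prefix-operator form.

(~ b)   [cost 3]

(1) (b & (b | 0))  =[absorb_and →]=  b    ⊢ ((~ (b & (b | 1))) & ((~ b) | b))
(2) (b & (b | 1))  =[absorb_and →]=  b    ⊢ ((~ b) & ((~ b) | b))
(3) ((~ b) & ((~ b) | b))  =[absorb_and →]=  (~ b)    ⊢ cost 3, within 3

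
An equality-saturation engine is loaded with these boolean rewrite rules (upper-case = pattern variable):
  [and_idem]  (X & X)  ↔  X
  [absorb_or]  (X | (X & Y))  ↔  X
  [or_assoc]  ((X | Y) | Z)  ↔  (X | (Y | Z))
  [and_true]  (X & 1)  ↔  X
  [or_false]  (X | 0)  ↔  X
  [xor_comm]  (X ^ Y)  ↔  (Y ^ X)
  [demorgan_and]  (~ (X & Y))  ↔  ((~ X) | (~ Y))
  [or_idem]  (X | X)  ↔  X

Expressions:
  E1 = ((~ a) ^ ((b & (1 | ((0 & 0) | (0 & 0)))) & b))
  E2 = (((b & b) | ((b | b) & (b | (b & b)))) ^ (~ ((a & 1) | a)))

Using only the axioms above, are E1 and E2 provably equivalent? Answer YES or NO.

YES

1. [or_idem →] ((0 & 0) | (0 & 0))  →  (0 & 0);  E1 = ((~ a) ^ ((b & (1 | (0 & 0))) & b))
2. [and_idem →] (0 & 0)  →  0;  E1 = ((~ a) ^ ((b & (1 | 0)) & b))
3. [or_false →] (1 | 0)  →  1;  E1 = ((~ a) ^ ((b & 1) & b))
4. [xor_comm →] ((~ a) ^ ((b & 1) & b))  →  (((b & 1) & b) ^ (~ a))
5. [and_true →] (b & 1)  →  b;  E1 = ((b & b) ^ (~ a))
6. [or_idem ←] a  →  (a | a);  E1 = ((b & b) ^ (~ (a | a)))
7. [and_true ←] a  →  (a & 1);  E1 = ((b & b) ^ (~ ((a & 1) | a)))
8. [or_idem ←] (b & b)  →  ((b & b) | (b & b));  E1 = (((b & b) | (b & b)) ^ (~ ((a & 1) | a)))
9. [or_idem ←] b  →  (b | b);  E1 = (((b & b) | ((b | b) & b)) ^ (~ ((a & 1) | a)))
10. [absorb_or ←] b  →  (b | (b & b));  this is E2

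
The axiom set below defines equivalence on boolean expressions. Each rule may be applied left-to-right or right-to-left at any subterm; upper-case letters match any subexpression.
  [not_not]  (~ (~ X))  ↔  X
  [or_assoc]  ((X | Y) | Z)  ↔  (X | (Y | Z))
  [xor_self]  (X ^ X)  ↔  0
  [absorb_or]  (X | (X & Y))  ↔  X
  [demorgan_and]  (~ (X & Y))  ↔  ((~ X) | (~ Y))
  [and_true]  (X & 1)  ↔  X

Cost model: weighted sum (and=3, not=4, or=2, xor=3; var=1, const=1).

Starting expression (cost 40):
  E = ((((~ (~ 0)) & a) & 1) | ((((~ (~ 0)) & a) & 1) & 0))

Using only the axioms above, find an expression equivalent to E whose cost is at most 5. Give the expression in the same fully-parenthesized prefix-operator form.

(0 & a)   [cost 5]

1. [absorb_or →] ((((~ (~ 0)) & a) & 1) | ((((~ (~ 0)) & a) & 1) & 0))  →  (((~ (~ 0)) & a) & 1)
2. [and_true →] (((~ (~ 0)) & a) & 1)  →  ((~ (~ 0)) & a)
3. [not_not →] (~ (~ 0))  →  0;  cost 5 ≤ 5, done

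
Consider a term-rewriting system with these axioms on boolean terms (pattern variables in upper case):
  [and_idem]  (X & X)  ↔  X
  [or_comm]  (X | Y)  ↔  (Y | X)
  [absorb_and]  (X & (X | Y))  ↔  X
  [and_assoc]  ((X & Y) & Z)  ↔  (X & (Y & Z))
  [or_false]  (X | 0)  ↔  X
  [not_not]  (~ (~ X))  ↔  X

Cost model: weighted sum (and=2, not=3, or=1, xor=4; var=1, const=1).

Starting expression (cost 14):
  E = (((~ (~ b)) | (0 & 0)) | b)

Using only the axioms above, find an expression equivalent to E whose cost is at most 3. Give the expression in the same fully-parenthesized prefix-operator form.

(b | b)   [cost 3]

(1) (0 & 0)  =[and_idem →]=  0    ⊢ (((~ (~ b)) | 0) | b)
(2) ((~ (~ b)) | 0)  =[or_false →]=  (~ (~ b))    ⊢ ((~ (~ b)) | b)
(3) (~ (~ b))  =[not_not →]=  b    ⊢ cost 3, within 3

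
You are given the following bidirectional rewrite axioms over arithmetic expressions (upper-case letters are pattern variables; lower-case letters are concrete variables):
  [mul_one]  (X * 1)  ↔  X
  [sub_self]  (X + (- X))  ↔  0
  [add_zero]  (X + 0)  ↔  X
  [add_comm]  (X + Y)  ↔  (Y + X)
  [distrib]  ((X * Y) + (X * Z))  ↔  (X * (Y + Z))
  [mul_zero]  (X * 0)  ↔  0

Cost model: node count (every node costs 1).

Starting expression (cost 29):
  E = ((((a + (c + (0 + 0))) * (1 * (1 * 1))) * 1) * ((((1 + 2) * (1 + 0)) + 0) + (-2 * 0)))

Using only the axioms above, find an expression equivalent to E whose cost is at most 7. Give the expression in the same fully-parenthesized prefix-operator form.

1. [add_zero →] (0 + 0)  →  0;  E = ((((a + (c + 0)) * (1 * (1 * 1))) * 1) * ((((1 + 2) * (1 + 0)) + 0) + (-2 * 0)))
2. [mul_zero →] (-2 * 0)  →  0;  E = ((((a + (c + 0)) * (1 * (1 * 1))) * 1) * ((((1 + 2) * (1 + 0)) + 0) + 0))
3. [mul_one →] (1 * 1)  →  1;  E = ((((a + (c + 0)) * (1 * 1)) * 1) * ((((1 + 2) * (1 + 0)) + 0) + 0))
4. [add_zero →] ((((1 + 2) * (1 + 0)) + 0) + 0)  →  (((1 + 2) * (1 + 0)) + 0);  E = ((((a + (c + 0)) * (1 * 1)) * 1) * (((1 + 2) * (1 + 0)) + 0))
5. [add_zero →] (c + 0)  →  c;  E = ((((a + c) * (1 * 1)) * 1) * (((1 + 2) * (1 + 0)) + 0))
6. [mul_one →] (((a + c) * (1 * 1)) * 1)  →  ((a + c) * (1 * 1));  E = (((a + c) * (1 * 1)) * (((1 + 2) * (1 + 0)) + 0))
7. [mul_one →] (1 * 1)  →  1;  E = (((a + c) * 1) * (((1 + 2) * (1 + 0)) + 0))
8. [add_zero →] (1 + 0)  →  1;  E = (((a + c) * 1) * (((1 + 2) * 1) + 0))
9. [mul_one →] ((a + c) * 1)  →  (a + c);  E = ((a + c) * (((1 + 2) * 1) + 0))
10. [mul_one →] ((1 + 2) * 1)  →  (1 + 2);  E = ((a + c) * ((1 + 2) + 0))
11. [add_zero →] ((1 + 2) + 0)  →  (1 + 2);  cost 7 ≤ 7, done

((a + c) * (1 + 2))   [cost 7]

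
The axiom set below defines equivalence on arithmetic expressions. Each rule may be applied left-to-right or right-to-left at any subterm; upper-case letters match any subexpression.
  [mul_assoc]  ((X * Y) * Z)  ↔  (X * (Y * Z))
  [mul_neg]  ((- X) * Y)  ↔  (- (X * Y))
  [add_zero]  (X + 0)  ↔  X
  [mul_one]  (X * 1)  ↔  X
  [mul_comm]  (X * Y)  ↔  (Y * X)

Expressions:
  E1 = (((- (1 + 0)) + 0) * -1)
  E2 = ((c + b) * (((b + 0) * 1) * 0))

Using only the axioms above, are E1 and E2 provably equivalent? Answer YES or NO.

NO

The axioms are sound identities: if E1 ↔* E2 then E1 and E2 evaluate identically under any assignment.
Under b=0, c=0: E1 evaluates to 1, E2 to 0. Distinct ⇒ no rewrite sequence connects them.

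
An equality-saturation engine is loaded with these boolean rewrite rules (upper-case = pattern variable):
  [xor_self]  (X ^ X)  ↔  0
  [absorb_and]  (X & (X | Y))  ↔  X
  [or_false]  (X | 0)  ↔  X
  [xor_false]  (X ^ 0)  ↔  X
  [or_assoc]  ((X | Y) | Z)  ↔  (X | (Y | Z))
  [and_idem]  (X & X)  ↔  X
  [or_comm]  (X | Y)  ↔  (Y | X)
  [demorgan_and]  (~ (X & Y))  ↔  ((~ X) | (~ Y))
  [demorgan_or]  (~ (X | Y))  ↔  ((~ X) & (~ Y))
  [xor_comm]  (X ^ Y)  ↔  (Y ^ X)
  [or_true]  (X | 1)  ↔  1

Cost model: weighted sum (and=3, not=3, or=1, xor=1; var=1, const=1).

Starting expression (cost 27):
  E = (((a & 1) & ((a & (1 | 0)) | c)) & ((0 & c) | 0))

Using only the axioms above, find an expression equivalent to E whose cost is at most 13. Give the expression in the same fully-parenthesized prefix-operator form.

((a & 1) & (0 & c))   [cost 13]

(1) (1 | 0)  =[or_false →]=  1    ⊢ (((a & 1) & ((a & 1) | c)) & ((0 & c) | 0))
(2) ((a & 1) & ((a & 1) | c))  =[absorb_and →]=  (a & 1)    ⊢ ((a & 1) & ((0 & c) | 0))
(3) ((0 & c) | 0)  =[or_false →]=  (0 & c)    ⊢ cost 13, within 13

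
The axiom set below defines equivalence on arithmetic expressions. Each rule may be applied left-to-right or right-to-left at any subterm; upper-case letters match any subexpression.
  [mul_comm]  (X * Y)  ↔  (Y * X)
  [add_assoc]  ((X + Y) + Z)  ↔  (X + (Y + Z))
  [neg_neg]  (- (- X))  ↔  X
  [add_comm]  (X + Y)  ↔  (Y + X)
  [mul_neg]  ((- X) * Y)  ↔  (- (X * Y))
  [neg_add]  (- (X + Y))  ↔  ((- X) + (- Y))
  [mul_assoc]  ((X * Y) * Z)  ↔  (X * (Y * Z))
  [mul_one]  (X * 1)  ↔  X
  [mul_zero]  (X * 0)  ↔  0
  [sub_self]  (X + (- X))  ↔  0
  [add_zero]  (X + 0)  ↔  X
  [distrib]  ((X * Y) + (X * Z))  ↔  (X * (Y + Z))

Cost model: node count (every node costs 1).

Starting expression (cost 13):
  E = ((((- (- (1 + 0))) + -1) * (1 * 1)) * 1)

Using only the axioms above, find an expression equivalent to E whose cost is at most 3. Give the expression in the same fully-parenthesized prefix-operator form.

(1 + -1)   [cost 3]

1. [neg_neg →] (- (- (1 + 0)))  →  (1 + 0);  E = ((((1 + 0) + -1) * (1 * 1)) * 1)
2. [mul_one →] (1 * 1)  →  1;  E = ((((1 + 0) + -1) * 1) * 1)
3. [add_zero →] (1 + 0)  →  1;  E = (((1 + -1) * 1) * 1)
4. [mul_one →] (((1 + -1) * 1) * 1)  →  ((1 + -1) * 1)
5. [mul_one →] ((1 + -1) * 1)  →  (1 + -1);  cost 3 ≤ 3, done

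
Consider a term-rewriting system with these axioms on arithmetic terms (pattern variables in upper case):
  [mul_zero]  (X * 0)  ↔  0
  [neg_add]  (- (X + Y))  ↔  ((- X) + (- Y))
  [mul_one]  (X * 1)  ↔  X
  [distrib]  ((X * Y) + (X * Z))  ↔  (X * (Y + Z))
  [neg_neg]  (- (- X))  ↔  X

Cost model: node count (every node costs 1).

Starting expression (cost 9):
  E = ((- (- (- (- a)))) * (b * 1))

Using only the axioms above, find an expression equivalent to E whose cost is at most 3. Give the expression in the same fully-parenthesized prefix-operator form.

step 1: neg_neg (→) rewrites (- (- a)) into a, now ((- (- a)) * (b * 1))
step 2: mul_one (→) rewrites (b * 1) into b, now ((- (- a)) * b)
step 3: neg_neg (→) rewrites (- (- a)) into a, reaching cost 3 (bound 3)

(a * b)   [cost 3]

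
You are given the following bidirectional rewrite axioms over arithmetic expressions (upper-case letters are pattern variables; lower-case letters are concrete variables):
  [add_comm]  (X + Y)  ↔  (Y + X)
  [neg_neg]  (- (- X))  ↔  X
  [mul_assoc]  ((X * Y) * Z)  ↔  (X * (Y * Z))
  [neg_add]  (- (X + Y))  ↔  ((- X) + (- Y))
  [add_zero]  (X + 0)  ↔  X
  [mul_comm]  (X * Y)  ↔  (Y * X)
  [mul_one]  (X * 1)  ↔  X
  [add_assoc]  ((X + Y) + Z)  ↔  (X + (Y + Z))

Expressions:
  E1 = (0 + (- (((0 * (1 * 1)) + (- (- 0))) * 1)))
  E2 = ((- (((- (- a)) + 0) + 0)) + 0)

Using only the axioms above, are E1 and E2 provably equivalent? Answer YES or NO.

The axioms are sound identities: if E1 ↔* E2 then E1 and E2 evaluate identically under any assignment.
Under a=1: E1 evaluates to 0, E2 to -1. Distinct ⇒ no rewrite sequence connects them.

NO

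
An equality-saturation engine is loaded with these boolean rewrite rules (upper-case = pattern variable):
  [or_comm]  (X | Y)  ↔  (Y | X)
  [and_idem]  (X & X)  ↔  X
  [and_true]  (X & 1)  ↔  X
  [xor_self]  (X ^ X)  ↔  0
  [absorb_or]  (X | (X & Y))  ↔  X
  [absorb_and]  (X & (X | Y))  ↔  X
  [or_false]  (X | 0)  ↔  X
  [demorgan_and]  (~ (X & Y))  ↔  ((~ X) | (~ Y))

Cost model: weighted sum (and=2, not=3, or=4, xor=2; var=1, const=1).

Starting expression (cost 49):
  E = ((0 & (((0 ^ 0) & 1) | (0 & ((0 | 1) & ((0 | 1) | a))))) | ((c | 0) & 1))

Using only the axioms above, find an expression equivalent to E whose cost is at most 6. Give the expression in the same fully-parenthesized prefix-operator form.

1. [absorb_and →] ((0 | 1) & ((0 | 1) | a))  →  (0 | 1);  E = ((0 & (((0 ^ 0) & 1) | (0 & (0 | 1)))) | ((c | 0) & 1))
2. [and_true →] ((c | 0) & 1)  →  (c | 0);  E = ((0 & (((0 ^ 0) & 1) | (0 & (0 | 1)))) | (c | 0))
3. [and_true →] ((0 ^ 0) & 1)  →  (0 ^ 0);  E = ((0 & ((0 ^ 0) | (0 & (0 | 1)))) | (c | 0))
4. [absorb_and →] (0 & (0 | 1))  →  0;  E = ((0 & ((0 ^ 0) | 0)) | (c | 0))
5. [xor_self →] (0 ^ 0)  →  0;  E = ((0 & (0 | 0)) | (c | 0))
6. [or_false →] (c | 0)  →  c;  E = ((0 & (0 | 0)) | c)
7. [absorb_and →] (0 & (0 | 0))  →  0;  cost 6 ≤ 6, done

(0 | c)   [cost 6]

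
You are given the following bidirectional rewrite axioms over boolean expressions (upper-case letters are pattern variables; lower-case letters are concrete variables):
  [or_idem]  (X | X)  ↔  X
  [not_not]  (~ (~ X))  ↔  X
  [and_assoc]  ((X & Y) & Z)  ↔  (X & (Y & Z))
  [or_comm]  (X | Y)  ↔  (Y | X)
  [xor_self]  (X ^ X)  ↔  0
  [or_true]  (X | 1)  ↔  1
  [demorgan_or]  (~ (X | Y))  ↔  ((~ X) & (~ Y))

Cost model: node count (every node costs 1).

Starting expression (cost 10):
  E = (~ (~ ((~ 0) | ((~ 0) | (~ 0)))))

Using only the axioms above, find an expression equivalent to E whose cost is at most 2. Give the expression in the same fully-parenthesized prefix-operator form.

(~ 0)   [cost 2]

1. [or_idem →] ((~ 0) | (~ 0))  →  (~ 0);  E = (~ (~ ((~ 0) | (~ 0))))
2. [not_not →] (~ (~ ((~ 0) | (~ 0))))  →  ((~ 0) | (~ 0))
3. [or_idem →] ((~ 0) | (~ 0))  →  (~ 0);  cost 2 ≤ 2, done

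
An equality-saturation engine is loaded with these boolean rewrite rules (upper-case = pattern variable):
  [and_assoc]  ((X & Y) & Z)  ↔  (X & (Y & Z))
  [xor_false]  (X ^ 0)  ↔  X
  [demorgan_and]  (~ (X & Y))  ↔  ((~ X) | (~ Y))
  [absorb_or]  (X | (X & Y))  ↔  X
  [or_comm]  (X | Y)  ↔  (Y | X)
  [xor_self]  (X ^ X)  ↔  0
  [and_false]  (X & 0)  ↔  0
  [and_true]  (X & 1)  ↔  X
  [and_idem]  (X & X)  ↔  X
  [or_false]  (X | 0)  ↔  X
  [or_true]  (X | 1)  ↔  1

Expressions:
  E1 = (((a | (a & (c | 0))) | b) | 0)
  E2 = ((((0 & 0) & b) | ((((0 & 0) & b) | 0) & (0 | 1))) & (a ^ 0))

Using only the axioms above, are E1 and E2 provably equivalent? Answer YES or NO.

NO

Every axiom is a valid identity, so a rewrite proof would force E1 and E2 to agree under every assignment.
At a=0, b=1, c=0: E1 = 1 but E2 = 0; they differ, so no derivation exists.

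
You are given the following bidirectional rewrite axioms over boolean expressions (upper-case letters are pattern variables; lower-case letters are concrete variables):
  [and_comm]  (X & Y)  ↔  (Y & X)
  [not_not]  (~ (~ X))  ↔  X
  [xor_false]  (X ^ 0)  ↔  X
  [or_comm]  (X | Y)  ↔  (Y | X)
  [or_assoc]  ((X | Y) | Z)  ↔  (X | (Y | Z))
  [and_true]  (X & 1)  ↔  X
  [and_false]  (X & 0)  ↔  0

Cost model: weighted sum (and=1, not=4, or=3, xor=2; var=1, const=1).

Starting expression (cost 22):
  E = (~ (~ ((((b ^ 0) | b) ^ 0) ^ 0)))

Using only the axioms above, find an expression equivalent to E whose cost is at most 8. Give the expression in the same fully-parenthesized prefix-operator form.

step 1: not_not (→) rewrites (~ (~ ((((b ^ 0) | b) ^ 0) ^ 0))) into ((((b ^ 0) | b) ^ 0) ^ 0)
step 2: xor_false (→) rewrites ((((b ^ 0) | b) ^ 0) ^ 0) into (((b ^ 0) | b) ^ 0)
step 3: xor_false (→) rewrites (((b ^ 0) | b) ^ 0) into ((b ^ 0) | b), reaching cost 8 (bound 8)

((b ^ 0) | b)   [cost 8]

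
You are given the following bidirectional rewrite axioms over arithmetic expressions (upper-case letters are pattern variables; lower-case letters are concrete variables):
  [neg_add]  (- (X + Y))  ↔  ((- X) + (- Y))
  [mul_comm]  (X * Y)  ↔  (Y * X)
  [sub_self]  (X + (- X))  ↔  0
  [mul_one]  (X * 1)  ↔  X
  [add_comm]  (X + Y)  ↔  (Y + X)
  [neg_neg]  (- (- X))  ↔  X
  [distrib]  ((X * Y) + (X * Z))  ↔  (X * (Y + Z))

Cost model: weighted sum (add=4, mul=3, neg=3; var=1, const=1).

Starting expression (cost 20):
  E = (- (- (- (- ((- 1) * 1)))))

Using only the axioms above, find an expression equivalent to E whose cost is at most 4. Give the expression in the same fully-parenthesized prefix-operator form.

(1) ((- 1) * 1)  =[mul_one →]=  (- 1)    ⊢ (- (- (- (- (- 1)))))
(2) (- (- (- (- (- 1)))))  =[neg_neg →]=  (- (- (- 1)))
(3) (- (- 1))  =[neg_neg →]=  1    ⊢ cost 4, within 4

(- 1)   [cost 4]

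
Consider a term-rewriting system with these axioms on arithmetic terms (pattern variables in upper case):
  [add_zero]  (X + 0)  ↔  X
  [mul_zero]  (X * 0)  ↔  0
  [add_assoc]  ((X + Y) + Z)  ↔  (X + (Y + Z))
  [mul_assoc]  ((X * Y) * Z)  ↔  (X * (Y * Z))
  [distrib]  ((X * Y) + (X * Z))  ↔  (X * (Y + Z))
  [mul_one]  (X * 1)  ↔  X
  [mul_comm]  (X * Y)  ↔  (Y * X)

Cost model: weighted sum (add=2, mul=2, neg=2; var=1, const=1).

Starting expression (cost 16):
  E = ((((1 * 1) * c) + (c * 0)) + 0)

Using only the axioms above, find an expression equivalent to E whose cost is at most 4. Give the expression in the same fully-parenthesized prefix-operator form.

1. [add_zero →] ((((1 * 1) * c) + (c * 0)) + 0)  →  (((1 * 1) * c) + (c * 0))
2. [mul_zero →] (c * 0)  →  0;  E = (((1 * 1) * c) + 0)
3. [add_zero →] (((1 * 1) * c) + 0)  →  ((1 * 1) * c)
4. [mul_one →] (1 * 1)  →  1;  cost 4 ≤ 4, done

(1 * c)   [cost 4]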